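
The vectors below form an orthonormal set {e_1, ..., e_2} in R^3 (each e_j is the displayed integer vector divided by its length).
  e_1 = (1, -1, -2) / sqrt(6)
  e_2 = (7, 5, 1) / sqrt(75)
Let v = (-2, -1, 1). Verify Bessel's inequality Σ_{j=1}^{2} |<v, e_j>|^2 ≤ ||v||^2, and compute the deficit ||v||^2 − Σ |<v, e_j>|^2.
Σ |<v, e_j>|^2 = 291/50; ||v||^2 = 6; deficit = 9/50

Write each e_j = u_j / sqrt(<u_j, u_j>) where u_j is the displayed integer vector. Then <v, e_j> = <v, u_j> / sqrt(<u_j, u_j>), so |<v, e_j>|^2 = <v, u_j>^2 / <u_j, u_j>.
Coefficients: <v, e_1> = -3/sqrt(6), <v, e_2> = -18/sqrt(75).
Square and sum: Σ |<v, e_j>|^2 = 291/50.
Compute ||v||^2 = v·v = 6.
Deficit = 6 − 291/50 = 9/50 ≥ 0, confirming Bessel's inequality. (The deficit equals ||v − Σ <v,e_j> e_j||^2, the squared distance from v to span{e_j}.)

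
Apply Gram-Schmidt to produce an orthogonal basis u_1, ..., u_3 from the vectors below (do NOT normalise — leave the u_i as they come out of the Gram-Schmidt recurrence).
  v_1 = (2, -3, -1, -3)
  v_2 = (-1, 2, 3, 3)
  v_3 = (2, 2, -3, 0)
Orthogonal basis:
  u_1 = (2, -3, -1, -3)
  u_2 = (17/23, -14/23, 49/23, 9/23)
  u_3 = (117/43, 63/43, -27/43, 24/43)

Apply the Gram-Schmidt recurrence
  u_1 = v_1
  u_i = v_i − Σ_{j<i} ((v_i · u_j) / (u_j · u_j)) · u_j.

Step by step this gives:
  u_1 = (2, -3, -1, -3)
  u_2 = (17/23, -14/23, 49/23, 9/23)
  u_3 = (117/43, 63/43, -27/43, 24/43)

Orthogonality check:
  u_2 · u_1 = 0 (should be 0)
  u_3 · u_1 = 0 (should be 0)
  u_3 · u_2 = 0 (should be 0)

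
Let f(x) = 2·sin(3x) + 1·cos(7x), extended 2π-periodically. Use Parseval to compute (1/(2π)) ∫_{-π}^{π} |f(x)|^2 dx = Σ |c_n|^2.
Σ |c_n|^2 = 5/2

Expand |f|^2 and use orthogonality of {sin(nx), cos(mx)} on [-π, π]:
  ∫_{-π}^{π} sin(nx)^2 dx = π, ∫ cos(mx)^2 dx = π, and cross terms integrate to 0.
So ∫_{-π}^{π} f(x)^2 dx = 2^2 · π + 1^2 · π = (4 + 1)π.
Divide by 2π: (4 + 1)/2 = 5/2.
By Parseval, this equals Σ |c_n|^2.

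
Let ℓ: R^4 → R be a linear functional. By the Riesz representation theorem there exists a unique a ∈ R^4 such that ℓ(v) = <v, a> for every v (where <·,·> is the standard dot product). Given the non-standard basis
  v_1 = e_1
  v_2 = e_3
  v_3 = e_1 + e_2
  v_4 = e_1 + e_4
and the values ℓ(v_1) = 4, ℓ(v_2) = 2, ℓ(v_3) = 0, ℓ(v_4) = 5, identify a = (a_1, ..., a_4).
a = (4, -4, 2, 1)

Write a = (a_1, ..., a_4) in the standard basis. For each basis vector v_i, ℓ(v_i) = <v_i, a> is a linear equation in the a_j's. Collect the n equations into a matrix system V a = ℓ, where row i of V is v_i (expressed in the standard basis). Since V is invertible (lower-triangular with 1s on the diagonal, up to permutation), solve by back-substitution:
  V =
[[1, 0, 0, 0],
 [0, 0, 1, 0],
 [1, 1, 0, 0],
 [1, 0, 0, 1]]
  V a = (4, 2, 0, 5)
Solving gives a = (4, -4, 2, 1).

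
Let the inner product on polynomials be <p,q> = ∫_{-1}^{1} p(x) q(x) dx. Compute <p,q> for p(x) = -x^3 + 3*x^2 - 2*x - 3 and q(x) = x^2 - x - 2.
<p,q> = 134/15

Expand the product: p(x)·q(x) = -x^5 + 4*x^4 - 3*x^3 - 7*x^2 + 7*x + 6.
∫_{-1}^{1} of each monomial x^k gives [2/(k+1) if k even, 0 if k odd]. Integrating term-by-term (or equivalently evaluating the antiderivative F(x) = -x^6/6 + 4*x^5/5 - 3*x^4/4 - 7*x^3/3 + 7*x^2/2 + 6*x at the endpoints):
  F(1) − F(−1) = 141/20 − (-113/60) = 134/15.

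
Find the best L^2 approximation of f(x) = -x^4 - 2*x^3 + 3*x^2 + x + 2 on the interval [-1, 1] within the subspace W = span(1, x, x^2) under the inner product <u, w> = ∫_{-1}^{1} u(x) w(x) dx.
g(x) = 15*x^2/7 - x/5 + 73/35

The best approximation g ∈ W is the orthogonal projection of f onto W. Writing g = a_0 + a_1 x + a_2 x^2, the coefficients solve the normal equations G · a = b where
  G_{ij} = <φ_i, φ_j> and b_i = <f, φ_i>, with φ_0 = 1, φ_1 = x, φ_2 = x^2.
G =
  [2, 0, 2/3]
  [0, 2/3, 0]
  [2/3, 0, 2/5],
b = (28/5, -2/15, 236/105).
Solving gives a_0 = 73/35, a_1 = -1/5, a_2 = 15/7, so
  g(x) = 15*x^2/7 - x/5 + 73/35.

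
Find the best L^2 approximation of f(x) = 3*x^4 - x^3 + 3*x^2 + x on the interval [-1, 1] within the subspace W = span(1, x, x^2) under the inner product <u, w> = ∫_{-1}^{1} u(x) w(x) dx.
g(x) = 39*x^2/7 + 2*x/5 - 9/35

The best approximation g ∈ W is the orthogonal projection of f onto W. Writing g = a_0 + a_1 x + a_2 x^2, the coefficients solve the normal equations G · a = b where
  G_{ij} = <φ_i, φ_j> and b_i = <f, φ_i>, with φ_0 = 1, φ_1 = x, φ_2 = x^2.
G =
  [2, 0, 2/3]
  [0, 2/3, 0]
  [2/3, 0, 2/5],
b = (16/5, 4/15, 72/35).
Solving gives a_0 = -9/35, a_1 = 2/5, a_2 = 39/7, so
  g(x) = 39*x^2/7 + 2*x/5 - 9/35.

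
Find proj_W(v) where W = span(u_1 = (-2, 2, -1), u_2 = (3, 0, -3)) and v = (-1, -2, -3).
proj_W(v) = (11/17, 8/17, -23/17)

Set up U = [u_1 | ... | u_2] ∈ R^(3×2). The projector onto W = col(U) is P = U (U^T U)^(-1) U^T.
Compute U^T U =
  [9, -3]
  [-3, 18],
and U^T v = (1, 6).
Solve U^T U · c = U^T v for the coefficients: c = (4/17, 19/51). The projection is proj_W(v) = U c.
Check: (v - proj_W(v)) · u_1 = 0  (should be 0).
Check: (v - proj_W(v)) · u_2 = 0  (should be 0).
Result: proj_W(v) = (11/17, 8/17, -23/17).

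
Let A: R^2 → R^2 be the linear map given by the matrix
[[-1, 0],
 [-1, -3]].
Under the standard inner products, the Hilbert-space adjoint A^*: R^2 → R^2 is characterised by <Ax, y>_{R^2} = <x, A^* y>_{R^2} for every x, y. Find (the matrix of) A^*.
A^* = A^T =
[[-1, -1],
 [0, -3]]

For real matrices with standard dot products, the defining identity <Ax, y> = <x, A^* y> gives (Ax)^T y = x^T (A^*) y, i.e. x^T A^T y = x^T (A^*) y. Since this holds for all x, y, we must have A^* = A^T. Therefore
A^* =
[[-1, -1],
 [0, -3]].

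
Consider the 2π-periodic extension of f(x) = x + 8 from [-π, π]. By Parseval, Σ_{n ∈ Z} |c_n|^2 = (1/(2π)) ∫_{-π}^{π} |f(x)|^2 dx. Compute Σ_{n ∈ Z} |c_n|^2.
Σ |c_n|^2 = π^2/3 + 64

Expand and integrate term by term over [-π, π]:
  ∫ (x)^2 dx = 1·(2π^3/3); ∫ 2·1·(8)·x dx = 0 (odd integrand); ∫ 8^2 dx = 64·2π.
So (1/(2π)) ∫_{-π}^{π} (x + 8)^2 dx = 1π^2/3 + 64 = π^2/3 + 64.
Parseval ⇒ Σ |c_n|^2 = π^2/3 + 64.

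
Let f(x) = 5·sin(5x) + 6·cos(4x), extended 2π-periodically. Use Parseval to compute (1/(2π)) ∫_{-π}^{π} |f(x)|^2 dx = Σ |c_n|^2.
Σ |c_n|^2 = 61/2

Expand |f|^2 and use orthogonality of {sin(nx), cos(mx)} on [-π, π]:
  ∫_{-π}^{π} sin(nx)^2 dx = π, ∫ cos(mx)^2 dx = π, and cross terms integrate to 0.
So ∫_{-π}^{π} f(x)^2 dx = 5^2 · π + 6^2 · π = (25 + 36)π.
Divide by 2π: (25 + 36)/2 = 61/2.
By Parseval, this equals Σ |c_n|^2.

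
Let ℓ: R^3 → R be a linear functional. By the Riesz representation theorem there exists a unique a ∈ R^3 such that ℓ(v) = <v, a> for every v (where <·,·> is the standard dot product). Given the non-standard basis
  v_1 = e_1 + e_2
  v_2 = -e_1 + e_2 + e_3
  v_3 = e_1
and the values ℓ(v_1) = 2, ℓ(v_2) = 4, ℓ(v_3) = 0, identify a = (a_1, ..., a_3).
a = (0, 2, 2)

Write a = (a_1, ..., a_3) in the standard basis. For each basis vector v_i, ℓ(v_i) = <v_i, a> is a linear equation in the a_j's. Collect the n equations into a matrix system V a = ℓ, where row i of V is v_i (expressed in the standard basis). Since V is invertible (lower-triangular with 1s on the diagonal, up to permutation), solve by back-substitution:
  V =
[[1, 1, 0],
 [-1, 1, 1],
 [1, 0, 0]]
  V a = (2, 4, 0)
Solving gives a = (0, 2, 2).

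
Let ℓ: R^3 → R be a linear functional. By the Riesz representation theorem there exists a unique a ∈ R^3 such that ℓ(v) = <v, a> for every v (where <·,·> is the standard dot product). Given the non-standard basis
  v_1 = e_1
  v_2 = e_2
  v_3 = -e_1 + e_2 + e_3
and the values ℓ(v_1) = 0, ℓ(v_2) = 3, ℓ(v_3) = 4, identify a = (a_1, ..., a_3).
a = (0, 3, 1)

Write a = (a_1, ..., a_3) in the standard basis. For each basis vector v_i, ℓ(v_i) = <v_i, a> is a linear equation in the a_j's. Collect the n equations into a matrix system V a = ℓ, where row i of V is v_i (expressed in the standard basis). Since V is invertible (lower-triangular with 1s on the diagonal, up to permutation), solve by back-substitution:
  V =
[[1, 0, 0],
 [0, 1, 0],
 [-1, 1, 1]]
  V a = (0, 3, 4)
Solving gives a = (0, 3, 1).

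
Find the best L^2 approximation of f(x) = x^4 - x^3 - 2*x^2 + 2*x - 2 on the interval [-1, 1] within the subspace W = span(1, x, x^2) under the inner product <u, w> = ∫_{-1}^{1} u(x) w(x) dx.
g(x) = -8*x^2/7 + 7*x/5 - 73/35

The best approximation g ∈ W is the orthogonal projection of f onto W. Writing g = a_0 + a_1 x + a_2 x^2, the coefficients solve the normal equations G · a = b where
  G_{ij} = <φ_i, φ_j> and b_i = <f, φ_i>, with φ_0 = 1, φ_1 = x, φ_2 = x^2.
G =
  [2, 0, 2/3]
  [0, 2/3, 0]
  [2/3, 0, 2/5],
b = (-74/15, 14/15, -194/105).
Solving gives a_0 = -73/35, a_1 = 7/5, a_2 = -8/7, so
  g(x) = -8*x^2/7 + 7*x/5 - 73/35.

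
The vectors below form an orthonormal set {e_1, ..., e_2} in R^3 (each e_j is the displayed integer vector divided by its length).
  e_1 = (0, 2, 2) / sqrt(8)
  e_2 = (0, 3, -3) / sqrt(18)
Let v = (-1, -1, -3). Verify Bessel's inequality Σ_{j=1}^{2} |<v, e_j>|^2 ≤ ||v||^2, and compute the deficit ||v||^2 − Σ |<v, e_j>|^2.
Σ |<v, e_j>|^2 = 10; ||v||^2 = 11; deficit = 1

Write each e_j = u_j / sqrt(<u_j, u_j>) where u_j is the displayed integer vector. Then <v, e_j> = <v, u_j> / sqrt(<u_j, u_j>), so |<v, e_j>|^2 = <v, u_j>^2 / <u_j, u_j>.
Coefficients: <v, e_1> = -8/sqrt(8), <v, e_2> = 6/sqrt(18).
Square and sum: Σ |<v, e_j>|^2 = 10.
Compute ||v||^2 = v·v = 11.
Deficit = 11 − 10 = 1 ≥ 0, confirming Bessel's inequality. (The deficit equals ||v − Σ <v,e_j> e_j||^2, the squared distance from v to span{e_j}.)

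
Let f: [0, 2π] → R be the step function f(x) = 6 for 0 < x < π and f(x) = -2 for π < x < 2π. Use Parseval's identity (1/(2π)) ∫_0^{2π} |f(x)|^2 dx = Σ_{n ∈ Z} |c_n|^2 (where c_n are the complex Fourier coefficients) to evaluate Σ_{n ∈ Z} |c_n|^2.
Σ |c_n|^2 = 20

Parseval equates the L^2 energy of f (normalised by 1/(2π)) with the ℓ^2 sum of its Fourier coefficients: (1/(2π)) ∫_0^{2π} |f|^2 = Σ |c_n|^2.
Compute the left side: (1/(2π)) [∫_0^π 6^2 dx + ∫_π^{2π} (-2)^2 dx] = (1/(2π)) · (36π + 4π) = (36 + 4)/2 = 20.
So Σ_{n ∈ Z} |c_n|^2 = 20.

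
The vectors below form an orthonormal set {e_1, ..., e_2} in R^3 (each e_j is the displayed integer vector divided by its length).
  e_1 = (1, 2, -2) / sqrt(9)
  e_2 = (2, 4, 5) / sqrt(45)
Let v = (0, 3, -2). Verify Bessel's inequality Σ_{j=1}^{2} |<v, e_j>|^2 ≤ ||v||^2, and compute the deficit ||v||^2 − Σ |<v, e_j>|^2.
Σ |<v, e_j>|^2 = 56/5; ||v||^2 = 13; deficit = 9/5

Write each e_j = u_j / sqrt(<u_j, u_j>) where u_j is the displayed integer vector. Then <v, e_j> = <v, u_j> / sqrt(<u_j, u_j>), so |<v, e_j>|^2 = <v, u_j>^2 / <u_j, u_j>.
Coefficients: <v, e_1> = 10/sqrt(9), <v, e_2> = 2/sqrt(45).
Square and sum: Σ |<v, e_j>|^2 = 56/5.
Compute ||v||^2 = v·v = 13.
Deficit = 13 − 56/5 = 9/5 ≥ 0, confirming Bessel's inequality. (The deficit equals ||v − Σ <v,e_j> e_j||^2, the squared distance from v to span{e_j}.)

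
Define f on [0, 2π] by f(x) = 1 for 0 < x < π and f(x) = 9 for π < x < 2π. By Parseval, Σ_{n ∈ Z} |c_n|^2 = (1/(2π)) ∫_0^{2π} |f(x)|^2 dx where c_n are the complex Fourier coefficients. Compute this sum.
Σ |c_n|^2 = 41

Parseval equates the L^2 energy of f (normalised by 1/(2π)) with the ℓ^2 sum of its Fourier coefficients: (1/(2π)) ∫_0^{2π} |f|^2 = Σ |c_n|^2.
Compute the left side: (1/(2π)) [∫_0^π 1^2 dx + ∫_π^{2π} 9^2 dx] = (1/(2π)) · (1π + 81π) = (1 + 81)/2 = 41.
So Σ_{n ∈ Z} |c_n|^2 = 41.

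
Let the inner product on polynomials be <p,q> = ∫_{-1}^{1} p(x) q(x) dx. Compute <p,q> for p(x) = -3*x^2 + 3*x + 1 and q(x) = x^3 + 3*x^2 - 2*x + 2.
<p,q> = -22/5

Expand the product: p(x)·q(x) = -3*x^5 - 6*x^4 + 16*x^3 - 9*x^2 + 4*x + 2.
∫_{-1}^{1} of each monomial x^k gives [2/(k+1) if k even, 0 if k odd]. Integrating term-by-term (or equivalently evaluating the antiderivative F(x) = -x^6/2 - 6*x^5/5 + 4*x^4 - 3*x^3 + 2*x^2 + 2*x at the endpoints):
  F(1) − F(−1) = 33/10 − (77/10) = -22/5.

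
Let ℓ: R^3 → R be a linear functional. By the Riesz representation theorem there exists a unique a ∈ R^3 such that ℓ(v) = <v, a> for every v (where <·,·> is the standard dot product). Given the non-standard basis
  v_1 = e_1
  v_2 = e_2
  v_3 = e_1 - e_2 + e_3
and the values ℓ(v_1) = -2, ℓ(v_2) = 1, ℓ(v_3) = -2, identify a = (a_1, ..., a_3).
a = (-2, 1, 1)

Write a = (a_1, ..., a_3) in the standard basis. For each basis vector v_i, ℓ(v_i) = <v_i, a> is a linear equation in the a_j's. Collect the n equations into a matrix system V a = ℓ, where row i of V is v_i (expressed in the standard basis). Since V is invertible (lower-triangular with 1s on the diagonal, up to permutation), solve by back-substitution:
  V =
[[1, 0, 0],
 [0, 1, 0],
 [1, -1, 1]]
  V a = (-2, 1, -2)
Solving gives a = (-2, 1, 1).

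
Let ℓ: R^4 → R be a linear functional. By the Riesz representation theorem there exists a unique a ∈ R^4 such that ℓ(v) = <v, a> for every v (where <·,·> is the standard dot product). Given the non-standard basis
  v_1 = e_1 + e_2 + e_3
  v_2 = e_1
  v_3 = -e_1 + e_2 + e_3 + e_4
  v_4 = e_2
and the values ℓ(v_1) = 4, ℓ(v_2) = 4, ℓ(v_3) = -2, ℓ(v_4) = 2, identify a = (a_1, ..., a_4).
a = (4, 2, -2, 2)

Write a = (a_1, ..., a_4) in the standard basis. For each basis vector v_i, ℓ(v_i) = <v_i, a> is a linear equation in the a_j's. Collect the n equations into a matrix system V a = ℓ, where row i of V is v_i (expressed in the standard basis). Since V is invertible (lower-triangular with 1s on the diagonal, up to permutation), solve by back-substitution:
  V =
[[1, 1, 1, 0],
 [1, 0, 0, 0],
 [-1, 1, 1, 1],
 [0, 1, 0, 0]]
  V a = (4, 4, -2, 2)
Solving gives a = (4, 2, -2, 2).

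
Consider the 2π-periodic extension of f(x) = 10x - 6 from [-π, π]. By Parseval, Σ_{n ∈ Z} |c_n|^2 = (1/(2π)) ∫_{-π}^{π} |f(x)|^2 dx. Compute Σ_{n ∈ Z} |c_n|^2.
Σ |c_n|^2 = 100π^2/3 + 36

Expand and integrate term by term over [-π, π]:
  ∫ (10x)^2 dx = 100·(2π^3/3); ∫ 2·10·(-6)·x dx = 0 (odd integrand); ∫ (-6)^2 dx = 36·2π.
So (1/(2π)) ∫_{-π}^{π} (10x - 6)^2 dx = 100π^2/3 + 36 = 100π^2/3 + 36.
Parseval ⇒ Σ |c_n|^2 = 100π^2/3 + 36.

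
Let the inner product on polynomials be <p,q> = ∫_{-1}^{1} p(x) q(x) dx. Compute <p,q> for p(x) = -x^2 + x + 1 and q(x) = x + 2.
<p,q> = 10/3

Expand the product: p(x)·q(x) = -x^3 - x^2 + 3*x + 2.
∫_{-1}^{1} of each monomial x^k gives [2/(k+1) if k even, 0 if k odd]. Integrating term-by-term (or equivalently evaluating the antiderivative F(x) = -x^4/4 - x^3/3 + 3*x^2/2 + 2*x at the endpoints):
  F(1) − F(−1) = 35/12 − (-5/12) = 10/3.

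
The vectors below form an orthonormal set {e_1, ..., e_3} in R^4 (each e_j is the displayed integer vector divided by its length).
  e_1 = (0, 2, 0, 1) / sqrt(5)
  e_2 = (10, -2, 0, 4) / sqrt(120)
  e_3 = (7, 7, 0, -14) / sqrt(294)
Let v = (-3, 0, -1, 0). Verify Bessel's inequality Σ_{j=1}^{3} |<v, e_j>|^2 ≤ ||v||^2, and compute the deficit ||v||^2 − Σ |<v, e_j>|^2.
Σ |<v, e_j>|^2 = 9; ||v||^2 = 10; deficit = 1

Write each e_j = u_j / sqrt(<u_j, u_j>) where u_j is the displayed integer vector. Then <v, e_j> = <v, u_j> / sqrt(<u_j, u_j>), so |<v, e_j>|^2 = <v, u_j>^2 / <u_j, u_j>.
Coefficients: <v, e_1> = 0/sqrt(5), <v, e_2> = -30/sqrt(120), <v, e_3> = -21/sqrt(294).
Square and sum: Σ |<v, e_j>|^2 = 9.
Compute ||v||^2 = v·v = 10.
Deficit = 10 − 9 = 1 ≥ 0, confirming Bessel's inequality. (The deficit equals ||v − Σ <v,e_j> e_j||^2, the squared distance from v to span{e_j}.)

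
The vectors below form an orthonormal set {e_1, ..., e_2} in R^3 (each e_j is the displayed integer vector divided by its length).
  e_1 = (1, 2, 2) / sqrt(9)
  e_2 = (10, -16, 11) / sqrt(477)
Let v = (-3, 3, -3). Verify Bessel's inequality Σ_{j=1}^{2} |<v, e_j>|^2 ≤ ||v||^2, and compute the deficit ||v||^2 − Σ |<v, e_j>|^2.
Σ |<v, e_j>|^2 = 1422/53; ||v||^2 = 27; deficit = 9/53

Write each e_j = u_j / sqrt(<u_j, u_j>) where u_j is the displayed integer vector. Then <v, e_j> = <v, u_j> / sqrt(<u_j, u_j>), so |<v, e_j>|^2 = <v, u_j>^2 / <u_j, u_j>.
Coefficients: <v, e_1> = -3/sqrt(9), <v, e_2> = -111/sqrt(477).
Square and sum: Σ |<v, e_j>|^2 = 1422/53.
Compute ||v||^2 = v·v = 27.
Deficit = 27 − 1422/53 = 9/53 ≥ 0, confirming Bessel's inequality. (The deficit equals ||v − Σ <v,e_j> e_j||^2, the squared distance from v to span{e_j}.)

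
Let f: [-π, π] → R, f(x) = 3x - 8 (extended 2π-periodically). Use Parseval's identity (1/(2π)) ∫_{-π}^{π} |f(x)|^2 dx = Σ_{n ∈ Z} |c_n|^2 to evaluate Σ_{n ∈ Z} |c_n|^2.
Σ |c_n|^2 = 3π^2 + 64

Expand and integrate term by term over [-π, π]:
  ∫ (3x)^2 dx = 9·(2π^3/3); ∫ 2·3·(-8)·x dx = 0 (odd integrand); ∫ (-8)^2 dx = 64·2π.
So (1/(2π)) ∫_{-π}^{π} (3x - 8)^2 dx = 9π^2/3 + 64 = 3π^2 + 64.
Parseval ⇒ Σ |c_n|^2 = 3π^2 + 64.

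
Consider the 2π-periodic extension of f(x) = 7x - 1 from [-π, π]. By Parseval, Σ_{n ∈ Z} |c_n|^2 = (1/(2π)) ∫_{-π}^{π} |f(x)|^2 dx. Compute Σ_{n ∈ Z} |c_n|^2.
Σ |c_n|^2 = 49π^2/3 + 1

Expand and integrate term by term over [-π, π]:
  ∫ (7x)^2 dx = 49·(2π^3/3); ∫ 2·7·(-1)·x dx = 0 (odd integrand); ∫ (-1)^2 dx = 1·2π.
So (1/(2π)) ∫_{-π}^{π} (7x - 1)^2 dx = 49π^2/3 + 1 = 49π^2/3 + 1.
Parseval ⇒ Σ |c_n|^2 = 49π^2/3 + 1.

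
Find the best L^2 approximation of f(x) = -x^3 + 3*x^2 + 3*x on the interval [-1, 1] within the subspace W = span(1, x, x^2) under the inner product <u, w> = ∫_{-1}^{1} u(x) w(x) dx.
g(x) = 3*x^2 + 12*x/5

The best approximation g ∈ W is the orthogonal projection of f onto W. Writing g = a_0 + a_1 x + a_2 x^2, the coefficients solve the normal equations G · a = b where
  G_{ij} = <φ_i, φ_j> and b_i = <f, φ_i>, with φ_0 = 1, φ_1 = x, φ_2 = x^2.
G =
  [2, 0, 2/3]
  [0, 2/3, 0]
  [2/3, 0, 2/5],
b = (2, 8/5, 6/5).
Solving gives a_0 = 0, a_1 = 12/5, a_2 = 3, so
  g(x) = 3*x^2 + 12*x/5.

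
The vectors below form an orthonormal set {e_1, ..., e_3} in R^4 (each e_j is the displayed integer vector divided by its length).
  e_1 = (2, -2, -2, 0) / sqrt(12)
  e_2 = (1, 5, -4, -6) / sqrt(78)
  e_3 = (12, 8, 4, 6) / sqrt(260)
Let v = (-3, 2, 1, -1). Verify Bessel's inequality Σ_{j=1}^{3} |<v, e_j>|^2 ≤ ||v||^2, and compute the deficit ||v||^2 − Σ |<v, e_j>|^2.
Σ |<v, e_j>|^2 = 149/10; ||v||^2 = 15; deficit = 1/10

Write each e_j = u_j / sqrt(<u_j, u_j>) where u_j is the displayed integer vector. Then <v, e_j> = <v, u_j> / sqrt(<u_j, u_j>), so |<v, e_j>|^2 = <v, u_j>^2 / <u_j, u_j>.
Coefficients: <v, e_1> = -12/sqrt(12), <v, e_2> = 9/sqrt(78), <v, e_3> = -22/sqrt(260).
Square and sum: Σ |<v, e_j>|^2 = 149/10.
Compute ||v||^2 = v·v = 15.
Deficit = 15 − 149/10 = 1/10 ≥ 0, confirming Bessel's inequality. (The deficit equals ||v − Σ <v,e_j> e_j||^2, the squared distance from v to span{e_j}.)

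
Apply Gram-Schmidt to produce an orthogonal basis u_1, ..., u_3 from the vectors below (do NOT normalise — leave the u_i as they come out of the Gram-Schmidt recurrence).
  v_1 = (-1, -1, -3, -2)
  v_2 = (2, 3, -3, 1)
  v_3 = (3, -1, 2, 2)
Orthogonal basis:
  u_1 = (-1, -1, -3, -2)
  u_2 = (32/15, 47/15, -13/5, 19/15)
  u_3 = (731/341, -642/341, -113/341, 125/341)

Apply the Gram-Schmidt recurrence
  u_1 = v_1
  u_i = v_i − Σ_{j<i} ((v_i · u_j) / (u_j · u_j)) · u_j.

Step by step this gives:
  u_1 = (-1, -1, -3, -2)
  u_2 = (32/15, 47/15, -13/5, 19/15)
  u_3 = (731/341, -642/341, -113/341, 125/341)

Orthogonality check:
  u_2 · u_1 = 0 (should be 0)
  u_3 · u_1 = 0 (should be 0)
  u_3 · u_2 = 0 (should be 0)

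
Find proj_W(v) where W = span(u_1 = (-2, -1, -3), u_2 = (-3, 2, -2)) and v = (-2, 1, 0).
proj_W(v) = (-94/69, 193/138, -77/138)

Set up U = [u_1 | ... | u_2] ∈ R^(3×2). The projector onto W = col(U) is P = U (U^T U)^(-1) U^T.
Compute U^T U =
  [14, 10]
  [10, 17],
and U^T v = (3, 8).
Solve U^T U · c = U^T v for the coefficients: c = (-29/138, 41/69). The projection is proj_W(v) = U c.
Check: (v - proj_W(v)) · u_1 = 0  (should be 0).
Check: (v - proj_W(v)) · u_2 = 0  (should be 0).
Result: proj_W(v) = (-94/69, 193/138, -77/138).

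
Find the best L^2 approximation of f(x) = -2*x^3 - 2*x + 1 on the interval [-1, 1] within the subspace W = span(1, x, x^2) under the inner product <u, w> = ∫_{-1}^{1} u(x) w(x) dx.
g(x) = 1 - 16*x/5

The best approximation g ∈ W is the orthogonal projection of f onto W. Writing g = a_0 + a_1 x + a_2 x^2, the coefficients solve the normal equations G · a = b where
  G_{ij} = <φ_i, φ_j> and b_i = <f, φ_i>, with φ_0 = 1, φ_1 = x, φ_2 = x^2.
G =
  [2, 0, 2/3]
  [0, 2/3, 0]
  [2/3, 0, 2/5],
b = (2, -32/15, 2/3).
Solving gives a_0 = 1, a_1 = -16/5, a_2 = 0, so
  g(x) = 1 - 16*x/5.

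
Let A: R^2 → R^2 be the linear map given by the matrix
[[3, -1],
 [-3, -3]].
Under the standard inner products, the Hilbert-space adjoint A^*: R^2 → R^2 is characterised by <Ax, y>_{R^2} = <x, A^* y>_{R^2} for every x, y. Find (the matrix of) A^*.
A^* = A^T =
[[3, -3],
 [-1, -3]]

For real matrices with standard dot products, the defining identity <Ax, y> = <x, A^* y> gives (Ax)^T y = x^T (A^*) y, i.e. x^T A^T y = x^T (A^*) y. Since this holds for all x, y, we must have A^* = A^T. Therefore
A^* =
[[3, -3],
 [-1, -3]].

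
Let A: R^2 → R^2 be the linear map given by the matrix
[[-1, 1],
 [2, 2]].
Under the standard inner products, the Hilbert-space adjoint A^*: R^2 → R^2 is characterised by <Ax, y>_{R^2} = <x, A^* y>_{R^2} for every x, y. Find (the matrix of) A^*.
A^* = A^T =
[[-1, 2],
 [1, 2]]

For real matrices with standard dot products, the defining identity <Ax, y> = <x, A^* y> gives (Ax)^T y = x^T (A^*) y, i.e. x^T A^T y = x^T (A^*) y. Since this holds for all x, y, we must have A^* = A^T. Therefore
A^* =
[[-1, 2],
 [1, 2]].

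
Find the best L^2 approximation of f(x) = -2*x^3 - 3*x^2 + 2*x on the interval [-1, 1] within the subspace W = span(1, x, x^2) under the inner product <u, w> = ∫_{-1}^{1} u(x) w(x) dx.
g(x) = -3*x^2 + 4*x/5

The best approximation g ∈ W is the orthogonal projection of f onto W. Writing g = a_0 + a_1 x + a_2 x^2, the coefficients solve the normal equations G · a = b where
  G_{ij} = <φ_i, φ_j> and b_i = <f, φ_i>, with φ_0 = 1, φ_1 = x, φ_2 = x^2.
G =
  [2, 0, 2/3]
  [0, 2/3, 0]
  [2/3, 0, 2/5],
b = (-2, 8/15, -6/5).
Solving gives a_0 = 0, a_1 = 4/5, a_2 = -3, so
  g(x) = -3*x^2 + 4*x/5.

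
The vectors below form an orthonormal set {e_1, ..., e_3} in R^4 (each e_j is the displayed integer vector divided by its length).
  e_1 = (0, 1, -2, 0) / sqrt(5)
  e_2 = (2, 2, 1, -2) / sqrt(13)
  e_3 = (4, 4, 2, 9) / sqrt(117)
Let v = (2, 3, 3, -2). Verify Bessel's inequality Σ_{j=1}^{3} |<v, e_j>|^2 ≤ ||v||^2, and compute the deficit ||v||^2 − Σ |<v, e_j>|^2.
Σ |<v, e_j>|^2 = 1106/45; ||v||^2 = 26; deficit = 64/45

Write each e_j = u_j / sqrt(<u_j, u_j>) where u_j is the displayed integer vector. Then <v, e_j> = <v, u_j> / sqrt(<u_j, u_j>), so |<v, e_j>|^2 = <v, u_j>^2 / <u_j, u_j>.
Coefficients: <v, e_1> = -3/sqrt(5), <v, e_2> = 17/sqrt(13), <v, e_3> = 8/sqrt(117).
Square and sum: Σ |<v, e_j>|^2 = 1106/45.
Compute ||v||^2 = v·v = 26.
Deficit = 26 − 1106/45 = 64/45 ≥ 0, confirming Bessel's inequality. (The deficit equals ||v − Σ <v,e_j> e_j||^2, the squared distance from v to span{e_j}.)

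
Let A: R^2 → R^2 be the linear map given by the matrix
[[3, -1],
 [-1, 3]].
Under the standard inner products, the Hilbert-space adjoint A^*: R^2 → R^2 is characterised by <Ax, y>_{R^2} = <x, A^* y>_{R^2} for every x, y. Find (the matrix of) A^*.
A^* = A^T =
[[3, -1],
 [-1, 3]]

For real matrices with standard dot products, the defining identity <Ax, y> = <x, A^* y> gives (Ax)^T y = x^T (A^*) y, i.e. x^T A^T y = x^T (A^*) y. Since this holds for all x, y, we must have A^* = A^T. Therefore
A^* =
[[3, -1],
 [-1, 3]].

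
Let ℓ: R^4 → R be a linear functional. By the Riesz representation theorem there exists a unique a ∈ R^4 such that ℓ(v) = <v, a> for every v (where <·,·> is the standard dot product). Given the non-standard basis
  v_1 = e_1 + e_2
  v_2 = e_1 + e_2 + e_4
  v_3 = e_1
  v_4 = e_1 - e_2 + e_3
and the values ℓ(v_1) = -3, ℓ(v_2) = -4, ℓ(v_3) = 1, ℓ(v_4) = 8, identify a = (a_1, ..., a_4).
a = (1, -4, 3, -1)

Write a = (a_1, ..., a_4) in the standard basis. For each basis vector v_i, ℓ(v_i) = <v_i, a> is a linear equation in the a_j's. Collect the n equations into a matrix system V a = ℓ, where row i of V is v_i (expressed in the standard basis). Since V is invertible (lower-triangular with 1s on the diagonal, up to permutation), solve by back-substitution:
  V =
[[1, 1, 0, 0],
 [1, 1, 0, 1],
 [1, 0, 0, 0],
 [1, -1, 1, 0]]
  V a = (-3, -4, 1, 8)
Solving gives a = (1, -4, 3, -1).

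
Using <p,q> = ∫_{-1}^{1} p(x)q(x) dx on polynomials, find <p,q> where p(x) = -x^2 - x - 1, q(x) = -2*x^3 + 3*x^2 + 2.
<p,q> = -116/15

Expand the product: p(x)·q(x) = 2*x^5 - x^4 - x^3 - 5*x^2 - 2*x - 2.
∫_{-1}^{1} of each monomial x^k gives [2/(k+1) if k even, 0 if k odd]. Integrating term-by-term (or equivalently evaluating the antiderivative F(x) = x^6/3 - x^5/5 - x^4/4 - 5*x^3/3 - x^2 - 2*x at the endpoints):
  F(1) − F(−1) = -287/60 − (59/20) = -116/15.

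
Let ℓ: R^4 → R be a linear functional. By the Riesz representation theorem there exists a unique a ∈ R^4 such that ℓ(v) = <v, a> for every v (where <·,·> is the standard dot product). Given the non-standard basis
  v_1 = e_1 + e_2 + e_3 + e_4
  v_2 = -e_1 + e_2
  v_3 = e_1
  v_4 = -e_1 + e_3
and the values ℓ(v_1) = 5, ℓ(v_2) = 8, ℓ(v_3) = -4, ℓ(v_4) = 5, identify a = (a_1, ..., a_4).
a = (-4, 4, 1, 4)

Write a = (a_1, ..., a_4) in the standard basis. For each basis vector v_i, ℓ(v_i) = <v_i, a> is a linear equation in the a_j's. Collect the n equations into a matrix system V a = ℓ, where row i of V is v_i (expressed in the standard basis). Since V is invertible (lower-triangular with 1s on the diagonal, up to permutation), solve by back-substitution:
  V =
[[1, 1, 1, 1],
 [-1, 1, 0, 0],
 [1, 0, 0, 0],
 [-1, 0, 1, 0]]
  V a = (5, 8, -4, 5)
Solving gives a = (-4, 4, 1, 4).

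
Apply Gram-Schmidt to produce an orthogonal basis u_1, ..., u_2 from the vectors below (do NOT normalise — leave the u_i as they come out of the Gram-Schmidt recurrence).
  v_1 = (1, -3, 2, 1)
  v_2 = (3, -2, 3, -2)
Orthogonal basis:
  u_1 = (1, -3, 2, 1)
  u_2 = (32/15, 3/5, 19/15, -43/15)

Apply the Gram-Schmidt recurrence
  u_1 = v_1
  u_i = v_i − Σ_{j<i} ((v_i · u_j) / (u_j · u_j)) · u_j.

Step by step this gives:
  u_1 = (1, -3, 2, 1)
  u_2 = (32/15, 3/5, 19/15, -43/15)

Orthogonality check:
  u_2 · u_1 = 0 (should be 0)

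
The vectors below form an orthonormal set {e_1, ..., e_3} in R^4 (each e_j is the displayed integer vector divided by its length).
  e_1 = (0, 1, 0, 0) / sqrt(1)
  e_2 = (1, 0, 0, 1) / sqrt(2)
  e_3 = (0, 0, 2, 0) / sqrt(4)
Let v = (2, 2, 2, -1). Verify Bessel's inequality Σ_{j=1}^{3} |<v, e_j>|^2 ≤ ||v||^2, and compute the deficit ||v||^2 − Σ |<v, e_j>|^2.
Σ |<v, e_j>|^2 = 17/2; ||v||^2 = 13; deficit = 9/2

Write each e_j = u_j / sqrt(<u_j, u_j>) where u_j is the displayed integer vector. Then <v, e_j> = <v, u_j> / sqrt(<u_j, u_j>), so |<v, e_j>|^2 = <v, u_j>^2 / <u_j, u_j>.
Coefficients: <v, e_1> = 2/sqrt(1), <v, e_2> = 1/sqrt(2), <v, e_3> = 4/sqrt(4).
Square and sum: Σ |<v, e_j>|^2 = 17/2.
Compute ||v||^2 = v·v = 13.
Deficit = 13 − 17/2 = 9/2 ≥ 0, confirming Bessel's inequality. (The deficit equals ||v − Σ <v,e_j> e_j||^2, the squared distance from v to span{e_j}.)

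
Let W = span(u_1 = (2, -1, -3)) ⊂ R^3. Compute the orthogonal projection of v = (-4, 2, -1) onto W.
proj_W(v) = (-1, 1/2, 3/2)

Set up U = [u_1 | ... | u_1] ∈ R^(3×1). The projector onto W = col(U) is P = U (U^T U)^(-1) U^T.
Compute U^T U =
  [14],
and U^T v = (-7).
Solve U^T U · c = U^T v for the coefficients: c = (-1/2). The projection is proj_W(v) = U c.
Check: (v - proj_W(v)) · u_1 = 0  (should be 0).
Result: proj_W(v) = (-1, 1/2, 3/2).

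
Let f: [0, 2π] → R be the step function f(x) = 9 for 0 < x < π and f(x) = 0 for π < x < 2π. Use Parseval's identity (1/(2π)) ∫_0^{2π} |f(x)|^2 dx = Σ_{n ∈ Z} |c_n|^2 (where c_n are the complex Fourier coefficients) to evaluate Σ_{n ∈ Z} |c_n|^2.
Σ |c_n|^2 = 81/2

Parseval equates the L^2 energy of f (normalised by 1/(2π)) with the ℓ^2 sum of its Fourier coefficients: (1/(2π)) ∫_0^{2π} |f|^2 = Σ |c_n|^2.
Compute the left side: (1/(2π)) [∫_0^π 9^2 dx + ∫_π^{2π} 0^2 dx] = (1/(2π)) · (81π + 0π) = (81 + 0)/2 = 81/2.
So Σ_{n ∈ Z} |c_n|^2 = 81/2.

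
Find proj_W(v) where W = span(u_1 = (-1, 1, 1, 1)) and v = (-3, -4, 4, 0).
proj_W(v) = (-3/4, 3/4, 3/4, 3/4)

Set up U = [u_1 | ... | u_1] ∈ R^(4×1). The projector onto W = col(U) is P = U (U^T U)^(-1) U^T.
Compute U^T U =
  [4],
and U^T v = (3).
Solve U^T U · c = U^T v for the coefficients: c = (3/4). The projection is proj_W(v) = U c.
Check: (v - proj_W(v)) · u_1 = 0  (should be 0).
Result: proj_W(v) = (-3/4, 3/4, 3/4, 3/4).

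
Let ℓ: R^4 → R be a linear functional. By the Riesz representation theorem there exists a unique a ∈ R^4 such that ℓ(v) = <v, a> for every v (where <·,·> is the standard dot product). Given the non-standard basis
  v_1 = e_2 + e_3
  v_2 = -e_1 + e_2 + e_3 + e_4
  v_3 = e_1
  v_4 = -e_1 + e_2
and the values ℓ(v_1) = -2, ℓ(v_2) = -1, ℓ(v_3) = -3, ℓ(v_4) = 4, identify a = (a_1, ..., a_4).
a = (-3, 1, -3, -2)

Write a = (a_1, ..., a_4) in the standard basis. For each basis vector v_i, ℓ(v_i) = <v_i, a> is a linear equation in the a_j's. Collect the n equations into a matrix system V a = ℓ, where row i of V is v_i (expressed in the standard basis). Since V is invertible (lower-triangular with 1s on the diagonal, up to permutation), solve by back-substitution:
  V =
[[0, 1, 1, 0],
 [-1, 1, 1, 1],
 [1, 0, 0, 0],
 [-1, 1, 0, 0]]
  V a = (-2, -1, -3, 4)
Solving gives a = (-3, 1, -3, -2).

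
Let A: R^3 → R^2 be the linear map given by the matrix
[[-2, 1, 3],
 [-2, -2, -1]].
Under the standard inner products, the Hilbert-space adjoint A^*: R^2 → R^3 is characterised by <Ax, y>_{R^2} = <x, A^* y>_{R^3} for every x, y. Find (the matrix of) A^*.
A^* = A^T =
[[-2, -2],
 [1, -2],
 [3, -1]]

For real matrices with standard dot products, the defining identity <Ax, y> = <x, A^* y> gives (Ax)^T y = x^T (A^*) y, i.e. x^T A^T y = x^T (A^*) y. Since this holds for all x, y, we must have A^* = A^T. Therefore
A^* =
[[-2, -2],
 [1, -2],
 [3, -1]].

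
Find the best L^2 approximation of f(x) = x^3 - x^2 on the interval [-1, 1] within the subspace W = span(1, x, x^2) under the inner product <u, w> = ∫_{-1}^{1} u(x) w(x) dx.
g(x) = -x^2 + 3*x/5

The best approximation g ∈ W is the orthogonal projection of f onto W. Writing g = a_0 + a_1 x + a_2 x^2, the coefficients solve the normal equations G · a = b where
  G_{ij} = <φ_i, φ_j> and b_i = <f, φ_i>, with φ_0 = 1, φ_1 = x, φ_2 = x^2.
G =
  [2, 0, 2/3]
  [0, 2/3, 0]
  [2/3, 0, 2/5],
b = (-2/3, 2/5, -2/5).
Solving gives a_0 = 0, a_1 = 3/5, a_2 = -1, so
  g(x) = -x^2 + 3*x/5.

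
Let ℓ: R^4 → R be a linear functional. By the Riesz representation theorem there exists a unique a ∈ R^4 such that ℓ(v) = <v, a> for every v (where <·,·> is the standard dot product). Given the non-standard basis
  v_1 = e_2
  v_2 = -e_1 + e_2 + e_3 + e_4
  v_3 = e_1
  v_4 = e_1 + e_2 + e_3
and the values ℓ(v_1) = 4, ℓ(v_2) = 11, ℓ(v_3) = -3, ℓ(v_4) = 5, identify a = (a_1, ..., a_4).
a = (-3, 4, 4, 0)

Write a = (a_1, ..., a_4) in the standard basis. For each basis vector v_i, ℓ(v_i) = <v_i, a> is a linear equation in the a_j's. Collect the n equations into a matrix system V a = ℓ, where row i of V is v_i (expressed in the standard basis). Since V is invertible (lower-triangular with 1s on the diagonal, up to permutation), solve by back-substitution:
  V =
[[0, 1, 0, 0],
 [-1, 1, 1, 1],
 [1, 0, 0, 0],
 [1, 1, 1, 0]]
  V a = (4, 11, -3, 5)
Solving gives a = (-3, 4, 4, 0).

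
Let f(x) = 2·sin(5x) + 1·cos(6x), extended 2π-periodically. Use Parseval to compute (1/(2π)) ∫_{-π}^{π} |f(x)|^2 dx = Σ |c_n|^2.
Σ |c_n|^2 = 5/2

Expand |f|^2 and use orthogonality of {sin(nx), cos(mx)} on [-π, π]:
  ∫_{-π}^{π} sin(nx)^2 dx = π, ∫ cos(mx)^2 dx = π, and cross terms integrate to 0.
So ∫_{-π}^{π} f(x)^2 dx = 2^2 · π + 1^2 · π = (4 + 1)π.
Divide by 2π: (4 + 1)/2 = 5/2.
By Parseval, this equals Σ |c_n|^2.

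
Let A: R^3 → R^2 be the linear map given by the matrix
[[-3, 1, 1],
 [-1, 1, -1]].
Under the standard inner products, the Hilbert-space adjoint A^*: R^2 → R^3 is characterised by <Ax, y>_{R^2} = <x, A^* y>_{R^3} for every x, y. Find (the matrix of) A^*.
A^* = A^T =
[[-3, -1],
 [1, 1],
 [1, -1]]

For real matrices with standard dot products, the defining identity <Ax, y> = <x, A^* y> gives (Ax)^T y = x^T (A^*) y, i.e. x^T A^T y = x^T (A^*) y. Since this holds for all x, y, we must have A^* = A^T. Therefore
A^* =
[[-3, -1],
 [1, 1],
 [1, -1]].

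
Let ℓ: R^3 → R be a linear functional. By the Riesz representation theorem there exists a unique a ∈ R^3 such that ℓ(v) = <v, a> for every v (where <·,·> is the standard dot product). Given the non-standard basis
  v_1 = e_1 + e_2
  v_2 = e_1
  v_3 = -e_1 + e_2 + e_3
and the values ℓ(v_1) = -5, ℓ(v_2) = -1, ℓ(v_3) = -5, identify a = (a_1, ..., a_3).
a = (-1, -4, -2)

Write a = (a_1, ..., a_3) in the standard basis. For each basis vector v_i, ℓ(v_i) = <v_i, a> is a linear equation in the a_j's. Collect the n equations into a matrix system V a = ℓ, where row i of V is v_i (expressed in the standard basis). Since V is invertible (lower-triangular with 1s on the diagonal, up to permutation), solve by back-substitution:
  V =
[[1, 1, 0],
 [1, 0, 0],
 [-1, 1, 1]]
  V a = (-5, -1, -5)
Solving gives a = (-1, -4, -2).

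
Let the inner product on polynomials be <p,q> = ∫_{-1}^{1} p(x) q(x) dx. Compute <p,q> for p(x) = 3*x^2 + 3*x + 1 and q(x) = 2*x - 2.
<p,q> = -4

Expand the product: p(x)·q(x) = 6*x^3 - 4*x - 2.
∫_{-1}^{1} of each monomial x^k gives [2/(k+1) if k even, 0 if k odd]. Integrating term-by-term (or equivalently evaluating the antiderivative F(x) = 3*x^4/2 - 2*x^2 - 2*x at the endpoints):
  F(1) − F(−1) = -5/2 − (3/2) = -4.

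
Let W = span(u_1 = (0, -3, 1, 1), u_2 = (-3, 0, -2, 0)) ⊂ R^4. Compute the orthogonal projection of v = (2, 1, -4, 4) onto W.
proj_W(v) = (-48/139, 105/139, -67/139, -35/139)

Set up U = [u_1 | ... | u_2] ∈ R^(4×2). The projector onto W = col(U) is P = U (U^T U)^(-1) U^T.
Compute U^T U =
  [11, -2]
  [-2, 13],
and U^T v = (-3, 2).
Solve U^T U · c = U^T v for the coefficients: c = (-35/139, 16/139). The projection is proj_W(v) = U c.
Check: (v - proj_W(v)) · u_1 = 0  (should be 0).
Check: (v - proj_W(v)) · u_2 = 0  (should be 0).
Result: proj_W(v) = (-48/139, 105/139, -67/139, -35/139).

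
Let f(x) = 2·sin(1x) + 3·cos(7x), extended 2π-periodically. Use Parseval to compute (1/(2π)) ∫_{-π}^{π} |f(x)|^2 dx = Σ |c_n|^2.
Σ |c_n|^2 = 13/2

Expand |f|^2 and use orthogonality of {sin(nx), cos(mx)} on [-π, π]:
  ∫_{-π}^{π} sin(nx)^2 dx = π, ∫ cos(mx)^2 dx = π, and cross terms integrate to 0.
So ∫_{-π}^{π} f(x)^2 dx = 2^2 · π + 3^2 · π = (4 + 9)π.
Divide by 2π: (4 + 9)/2 = 13/2.
By Parseval, this equals Σ |c_n|^2.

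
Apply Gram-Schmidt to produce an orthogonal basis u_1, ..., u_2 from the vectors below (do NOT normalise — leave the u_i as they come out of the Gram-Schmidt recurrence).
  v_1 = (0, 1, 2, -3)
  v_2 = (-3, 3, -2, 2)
Orthogonal basis:
  u_1 = (0, 1, 2, -3)
  u_2 = (-3, 7/2, -1, 1/2)

Apply the Gram-Schmidt recurrence
  u_1 = v_1
  u_i = v_i − Σ_{j<i} ((v_i · u_j) / (u_j · u_j)) · u_j.

Step by step this gives:
  u_1 = (0, 1, 2, -3)
  u_2 = (-3, 7/2, -1, 1/2)

Orthogonality check:
  u_2 · u_1 = 0 (should be 0)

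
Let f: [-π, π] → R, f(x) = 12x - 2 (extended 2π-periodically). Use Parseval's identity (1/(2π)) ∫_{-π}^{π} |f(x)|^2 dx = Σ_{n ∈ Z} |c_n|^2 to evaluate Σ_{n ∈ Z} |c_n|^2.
Σ |c_n|^2 = 48π^2 + 4

Expand and integrate term by term over [-π, π]:
  ∫ (12x)^2 dx = 144·(2π^3/3); ∫ 2·12·(-2)·x dx = 0 (odd integrand); ∫ (-2)^2 dx = 4·2π.
So (1/(2π)) ∫_{-π}^{π} (12x - 2)^2 dx = 144π^2/3 + 4 = 48π^2 + 4.
Parseval ⇒ Σ |c_n|^2 = 48π^2 + 4.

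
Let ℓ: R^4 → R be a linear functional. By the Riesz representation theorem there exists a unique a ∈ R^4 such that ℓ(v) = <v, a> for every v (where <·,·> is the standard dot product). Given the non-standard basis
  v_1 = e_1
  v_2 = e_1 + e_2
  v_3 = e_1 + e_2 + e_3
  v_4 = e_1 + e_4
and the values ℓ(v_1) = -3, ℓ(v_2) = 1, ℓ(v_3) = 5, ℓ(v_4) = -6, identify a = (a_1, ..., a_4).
a = (-3, 4, 4, -3)

Write a = (a_1, ..., a_4) in the standard basis. For each basis vector v_i, ℓ(v_i) = <v_i, a> is a linear equation in the a_j's. Collect the n equations into a matrix system V a = ℓ, where row i of V is v_i (expressed in the standard basis). Since V is invertible (lower-triangular with 1s on the diagonal, up to permutation), solve by back-substitution:
  V =
[[1, 0, 0, 0],
 [1, 1, 0, 0],
 [1, 1, 1, 0],
 [1, 0, 0, 1]]
  V a = (-3, 1, 5, -6)
Solving gives a = (-3, 4, 4, -3).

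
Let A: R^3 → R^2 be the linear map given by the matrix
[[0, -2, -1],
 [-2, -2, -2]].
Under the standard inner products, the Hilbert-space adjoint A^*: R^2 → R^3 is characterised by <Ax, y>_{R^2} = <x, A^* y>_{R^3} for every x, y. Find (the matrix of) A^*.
A^* = A^T =
[[0, -2],
 [-2, -2],
 [-1, -2]]

For real matrices with standard dot products, the defining identity <Ax, y> = <x, A^* y> gives (Ax)^T y = x^T (A^*) y, i.e. x^T A^T y = x^T (A^*) y. Since this holds for all x, y, we must have A^* = A^T. Therefore
A^* =
[[0, -2],
 [-2, -2],
 [-1, -2]].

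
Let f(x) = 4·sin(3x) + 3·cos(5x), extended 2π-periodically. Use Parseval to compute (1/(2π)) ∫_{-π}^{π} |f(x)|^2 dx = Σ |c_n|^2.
Σ |c_n|^2 = 25/2

Expand |f|^2 and use orthogonality of {sin(nx), cos(mx)} on [-π, π]:
  ∫_{-π}^{π} sin(nx)^2 dx = π, ∫ cos(mx)^2 dx = π, and cross terms integrate to 0.
So ∫_{-π}^{π} f(x)^2 dx = 4^2 · π + 3^2 · π = (16 + 9)π.
Divide by 2π: (16 + 9)/2 = 25/2.
By Parseval, this equals Σ |c_n|^2.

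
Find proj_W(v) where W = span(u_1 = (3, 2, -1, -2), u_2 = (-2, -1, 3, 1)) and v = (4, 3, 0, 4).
proj_W(v) = (169/101, 114/101, -47/101, -114/101)

Set up U = [u_1 | ... | u_2] ∈ R^(4×2). The projector onto W = col(U) is P = U (U^T U)^(-1) U^T.
Compute U^T U =
  [18, -13]
  [-13, 15],
and U^T v = (10, -7).
Solve U^T U · c = U^T v for the coefficients: c = (59/101, 4/101). The projection is proj_W(v) = U c.
Check: (v - proj_W(v)) · u_1 = 0  (should be 0).
Check: (v - proj_W(v)) · u_2 = 0  (should be 0).
Result: proj_W(v) = (169/101, 114/101, -47/101, -114/101).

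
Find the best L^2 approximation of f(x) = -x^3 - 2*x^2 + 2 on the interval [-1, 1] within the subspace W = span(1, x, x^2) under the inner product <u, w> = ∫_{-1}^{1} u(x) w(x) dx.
g(x) = -2*x^2 - 3*x/5 + 2

The best approximation g ∈ W is the orthogonal projection of f onto W. Writing g = a_0 + a_1 x + a_2 x^2, the coefficients solve the normal equations G · a = b where
  G_{ij} = <φ_i, φ_j> and b_i = <f, φ_i>, with φ_0 = 1, φ_1 = x, φ_2 = x^2.
G =
  [2, 0, 2/3]
  [0, 2/3, 0]
  [2/3, 0, 2/5],
b = (8/3, -2/5, 8/15).
Solving gives a_0 = 2, a_1 = -3/5, a_2 = -2, so
  g(x) = -2*x^2 - 3*x/5 + 2.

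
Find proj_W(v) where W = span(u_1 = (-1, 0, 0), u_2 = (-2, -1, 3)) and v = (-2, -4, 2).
proj_W(v) = (-2, -1, 3)

Set up U = [u_1 | ... | u_2] ∈ R^(3×2). The projector onto W = col(U) is P = U (U^T U)^(-1) U^T.
Compute U^T U =
  [1, 2]
  [2, 14],
and U^T v = (2, 14).
Solve U^T U · c = U^T v for the coefficients: c = (0, 1). The projection is proj_W(v) = U c.
Check: (v - proj_W(v)) · u_1 = 0  (should be 0).
Check: (v - proj_W(v)) · u_2 = 0  (should be 0).
Result: proj_W(v) = (-2, -1, 3).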